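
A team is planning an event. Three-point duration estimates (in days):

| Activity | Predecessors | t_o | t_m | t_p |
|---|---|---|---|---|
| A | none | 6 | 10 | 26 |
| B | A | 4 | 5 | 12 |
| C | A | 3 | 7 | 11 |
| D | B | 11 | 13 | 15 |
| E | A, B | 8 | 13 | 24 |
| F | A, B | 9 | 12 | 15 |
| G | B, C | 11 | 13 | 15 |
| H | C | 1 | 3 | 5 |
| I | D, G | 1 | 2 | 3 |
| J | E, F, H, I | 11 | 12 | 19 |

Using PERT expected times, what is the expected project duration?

47 days

te_A = (6 + 4·10 + 26)/6 = 72/6 = 12
te_B = (4 + 4·5 + 12)/6 = 36/6 = 6
te_C = (3 + 4·7 + 11)/6 = 42/6 = 7
te_D = (11 + 4·13 + 15)/6 = 78/6 = 13
te_E = (8 + 4·13 + 24)/6 = 84/6 = 14
te_F = (9 + 4·12 + 15)/6 = 72/6 = 12
te_G = (11 + 4·13 + 15)/6 = 78/6 = 13
te_H = (1 + 4·3 + 5)/6 = 18/6 = 3
te_I = (1 + 4·2 + 3)/6 = 12/6 = 2
te_J = (11 + 4·12 + 19)/6 = 78/6 = 13

Forward pass:
ES_A = 0; EF_A = 12
ES_B = 12; EF_B = 12+6 = 18
ES_C = 12; EF_C = 12+7 = 19
ES_D = 18; EF_D = 18+13 = 31
ES_E = max(EF_A=12, EF_B=18) = 18; EF_E = 18+14 = 32
ES_F = max(EF_A=12, EF_B=18) = 18; EF_F = 18+12 = 30
ES_G = max(EF_B=18, EF_C=19) = 19; EF_G = 19+13 = 32
ES_H = 19; EF_H = 19+3 = 22
ES_I = max(EF_D=31, EF_G=32) = 32; EF_I = 32+2 = 34
ES_J = max(EF_E=32, EF_F=30, EF_H=22, EF_I=34) = 34; EF_J = 34+13 = 47
Expected project duration μ = 47 days. Critical path: A → C → G → I → J.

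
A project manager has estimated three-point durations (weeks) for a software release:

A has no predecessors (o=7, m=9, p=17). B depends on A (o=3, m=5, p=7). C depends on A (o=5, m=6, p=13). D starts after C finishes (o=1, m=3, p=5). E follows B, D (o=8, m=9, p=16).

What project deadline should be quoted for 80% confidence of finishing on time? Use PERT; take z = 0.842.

32.2 weeks

te_A = (7 + 4·9 + 17)/6 = 60/6 = 10; σ²_A = ((17−7)/6)² = 2.778
te_B = (3 + 4·5 + 7)/6 = 30/6 = 5; σ²_B = ((7−3)/6)² = 0.444
te_C = (5 + 4·6 + 13)/6 = 42/6 = 7; σ²_C = ((13−5)/6)² = 1.778
te_D = (1 + 4·3 + 5)/6 = 18/6 = 3; σ²_D = ((5−1)/6)² = 0.444
te_E = (8 + 4·9 + 16)/6 = 60/6 = 10; σ²_E = ((16−8)/6)² = 1.778

Forward pass:
ES_A = 0; EF_A = 10
ES_B = 10; EF_B = 10+5 = 15
ES_C = 10; EF_C = 10+7 = 17
ES_D = 17; EF_D = 17+3 = 20
ES_E = max(EF_B=15, EF_D=20) = 20; EF_E = 20+10 = 30
Expected project duration μ = 30 weeks. Critical path: A → C → D → E.

Variance along critical path = 2.778 + 1.778 + 0.444 + 1.778 = 6.778; σ = 2.603 weeks.
D = μ + z·σ = 30 + 0.842·2.603 = 32.2 weeks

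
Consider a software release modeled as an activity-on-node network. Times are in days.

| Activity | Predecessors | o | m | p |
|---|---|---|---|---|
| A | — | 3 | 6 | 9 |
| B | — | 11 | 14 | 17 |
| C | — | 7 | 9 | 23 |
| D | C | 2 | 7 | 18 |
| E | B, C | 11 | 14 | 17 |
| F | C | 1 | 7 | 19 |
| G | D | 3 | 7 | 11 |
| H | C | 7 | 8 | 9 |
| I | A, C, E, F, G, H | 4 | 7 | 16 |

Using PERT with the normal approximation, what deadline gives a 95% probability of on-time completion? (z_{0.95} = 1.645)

te_A = (3 + 4·6 + 9)/6 = 36/6 = 6; σ²_A = ((9−3)/6)² = 1.000
te_B = (11 + 4·14 + 17)/6 = 84/6 = 14; σ²_B = ((17−11)/6)² = 1.000
te_C = (7 + 4·9 + 23)/6 = 66/6 = 11; σ²_C = ((23−7)/6)² = 7.111
te_D = (2 + 4·7 + 18)/6 = 48/6 = 8; σ²_D = ((18−2)/6)² = 7.111
te_E = (11 + 4·14 + 17)/6 = 84/6 = 14; σ²_E = ((17−11)/6)² = 1.000
te_F = (1 + 4·7 + 19)/6 = 48/6 = 8; σ²_F = ((19−1)/6)² = 9.000
te_G = (3 + 4·7 + 11)/6 = 42/6 = 7; σ²_G = ((11−3)/6)² = 1.778
te_H = (7 + 4·8 + 9)/6 = 48/6 = 8; σ²_H = ((9−7)/6)² = 0.111
te_I = (4 + 4·7 + 16)/6 = 48/6 = 8; σ²_I = ((16−4)/6)² = 4.000

Forward pass:
ES_A = 0; EF_A = 6
ES_B = 0; EF_B = 14
ES_C = 0; EF_C = 11
ES_D = 11; EF_D = 11+8 = 19
ES_E = max(EF_B=14, EF_C=11) = 14; EF_E = 14+14 = 28
ES_F = 11; EF_F = 11+8 = 19
ES_G = 19; EF_G = 19+7 = 26
ES_H = 11; EF_H = 11+8 = 19
ES_I = max(EF_A=6, EF_C=11, EF_E=28, EF_F=19, EF_G=26, EF_H=19) = 28; EF_I = 28+8 = 36
Expected project duration μ = 36 days. Critical path: B → E → I.

Variance along critical path = 1.000 + 1.000 + 4.000 = 6.000; σ = 2.449 days.
D = μ + z·σ = 36 + 1.645·2.449 = 40.0 days

40.0 days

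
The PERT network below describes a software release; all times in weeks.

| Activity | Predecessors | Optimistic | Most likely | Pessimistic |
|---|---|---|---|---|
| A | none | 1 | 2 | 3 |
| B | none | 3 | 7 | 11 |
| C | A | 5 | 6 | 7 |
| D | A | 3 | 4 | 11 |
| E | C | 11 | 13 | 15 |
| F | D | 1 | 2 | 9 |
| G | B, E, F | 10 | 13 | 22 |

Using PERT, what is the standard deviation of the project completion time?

te_A = (1 + 4·2 + 3)/6 = 12/6 = 2; σ²_A = ((3−1)/6)² = 0.111
te_B = (3 + 4·7 + 11)/6 = 42/6 = 7; σ²_B = ((11−3)/6)² = 1.778
te_C = (5 + 4·6 + 7)/6 = 36/6 = 6; σ²_C = ((7−5)/6)² = 0.111
te_D = (3 + 4·4 + 11)/6 = 30/6 = 5; σ²_D = ((11−3)/6)² = 1.778
te_E = (11 + 4·13 + 15)/6 = 78/6 = 13; σ²_E = ((15−11)/6)² = 0.444
te_F = (1 + 4·2 + 9)/6 = 18/6 = 3; σ²_F = ((9−1)/6)² = 1.778
te_G = (10 + 4·13 + 22)/6 = 84/6 = 14; σ²_G = ((22−10)/6)² = 4.000

Forward pass:
ES_A = 0; EF_A = 2
ES_B = 0; EF_B = 7
ES_C = 2; EF_C = 2+6 = 8
ES_D = 2; EF_D = 2+5 = 7
ES_E = 8; EF_E = 8+13 = 21
ES_F = 7; EF_F = 7+3 = 10
ES_G = max(EF_B=7, EF_E=21, EF_F=10) = 21; EF_G = 21+14 = 35
Expected project duration μ = 35 weeks. Critical path: A → C → E → G.

Variance along critical path = 0.111 + 0.111 + 0.444 + 4.000 = 4.667
σ = √4.667 = 2.160 weeks

2.16 weeks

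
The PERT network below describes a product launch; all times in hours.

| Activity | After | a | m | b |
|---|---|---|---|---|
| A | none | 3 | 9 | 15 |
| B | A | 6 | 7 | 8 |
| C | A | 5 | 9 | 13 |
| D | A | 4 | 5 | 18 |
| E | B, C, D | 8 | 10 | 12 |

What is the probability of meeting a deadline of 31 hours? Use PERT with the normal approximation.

te_A = (3 + 4·9 + 15)/6 = 54/6 = 9; σ²_A = ((15−3)/6)² = 4.000
te_B = (6 + 4·7 + 8)/6 = 42/6 = 7; σ²_B = ((8−6)/6)² = 0.111
te_C = (5 + 4·9 + 13)/6 = 54/6 = 9; σ²_C = ((13−5)/6)² = 1.778
te_D = (4 + 4·5 + 18)/6 = 42/6 = 7; σ²_D = ((18−4)/6)² = 5.444
te_E = (8 + 4·10 + 12)/6 = 60/6 = 10; σ²_E = ((12−8)/6)² = 0.444

Forward pass:
ES_A = 0; EF_A = 9
ES_B = 9; EF_B = 9+7 = 16
ES_C = 9; EF_C = 9+9 = 18
ES_D = 9; EF_D = 9+7 = 16
ES_E = max(EF_B=16, EF_C=18, EF_D=16) = 18; EF_E = 18+10 = 28
Expected project duration μ = 28 hours. Critical path: A → C → E.

Variance along critical path = 4.000 + 1.778 + 0.444 = 6.222; σ = √6.222 = 2.494 hours.
Z = (31 − 28) / 2.494 = 1.203
P(T ≤ 31) = Φ(1.203) ≈ 0.885

0.885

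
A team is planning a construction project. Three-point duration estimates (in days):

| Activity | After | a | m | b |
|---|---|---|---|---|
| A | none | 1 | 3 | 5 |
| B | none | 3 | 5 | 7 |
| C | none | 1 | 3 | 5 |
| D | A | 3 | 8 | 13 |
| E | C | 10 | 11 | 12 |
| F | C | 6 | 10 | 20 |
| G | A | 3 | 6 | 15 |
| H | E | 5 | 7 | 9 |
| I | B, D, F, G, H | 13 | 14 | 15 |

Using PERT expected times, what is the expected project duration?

te_A = (1 + 4·3 + 5)/6 = 18/6 = 3
te_B = (3 + 4·5 + 7)/6 = 30/6 = 5
te_C = (1 + 4·3 + 5)/6 = 18/6 = 3
te_D = (3 + 4·8 + 13)/6 = 48/6 = 8
te_E = (10 + 4·11 + 12)/6 = 66/6 = 11
te_F = (6 + 4·10 + 20)/6 = 66/6 = 11
te_G = (3 + 4·6 + 15)/6 = 42/6 = 7
te_H = (5 + 4·7 + 9)/6 = 42/6 = 7
te_I = (13 + 4·14 + 15)/6 = 84/6 = 14

Forward pass:
ES_A = 0; EF_A = 3
ES_B = 0; EF_B = 5
ES_C = 0; EF_C = 3
ES_D = 3; EF_D = 3+8 = 11
ES_E = 3; EF_E = 3+11 = 14
ES_F = 3; EF_F = 3+11 = 14
ES_G = 3; EF_G = 3+7 = 10
ES_H = 14; EF_H = 14+7 = 21
ES_I = max(EF_B=5, EF_D=11, EF_F=14, EF_G=10, EF_H=21) = 21; EF_I = 21+14 = 35
Expected project duration μ = 35 days. Critical path: C → E → H → I.

35 days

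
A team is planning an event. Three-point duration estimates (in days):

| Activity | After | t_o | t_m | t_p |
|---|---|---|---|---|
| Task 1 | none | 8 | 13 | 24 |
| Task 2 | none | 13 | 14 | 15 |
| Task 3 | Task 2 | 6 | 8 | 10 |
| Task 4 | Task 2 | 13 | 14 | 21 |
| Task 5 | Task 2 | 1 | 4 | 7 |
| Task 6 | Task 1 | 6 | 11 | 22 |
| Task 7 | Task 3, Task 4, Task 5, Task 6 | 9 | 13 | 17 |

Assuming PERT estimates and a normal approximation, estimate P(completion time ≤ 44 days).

0.852

te_Task 1 = (8 + 4·13 + 24)/6 = 84/6 = 14; σ²_Task 1 = ((24−8)/6)² = 7.111
te_Task 2 = (13 + 4·14 + 15)/6 = 84/6 = 14; σ²_Task 2 = ((15−13)/6)² = 0.111
te_Task 3 = (6 + 4·8 + 10)/6 = 48/6 = 8; σ²_Task 3 = ((10−6)/6)² = 0.444
te_Task 4 = (13 + 4·14 + 21)/6 = 90/6 = 15; σ²_Task 4 = ((21−13)/6)² = 1.778
te_Task 5 = (1 + 4·4 + 7)/6 = 24/6 = 4; σ²_Task 5 = ((7−1)/6)² = 1.000
te_Task 6 = (6 + 4·11 + 22)/6 = 72/6 = 12; σ²_Task 6 = ((22−6)/6)² = 7.111
te_Task 7 = (9 + 4·13 + 17)/6 = 78/6 = 13; σ²_Task 7 = ((17−9)/6)² = 1.778

Forward pass:
ES_Task 1 = 0; EF_Task 1 = 14
ES_Task 2 = 0; EF_Task 2 = 14
ES_Task 3 = 14; EF_Task 3 = 14+8 = 22
ES_Task 4 = 14; EF_Task 4 = 14+15 = 29
ES_Task 5 = 14; EF_Task 5 = 14+4 = 18
ES_Task 6 = 14; EF_Task 6 = 14+12 = 26
ES_Task 7 = max(EF_Task 3=22, EF_Task 4=29, EF_Task 5=18, EF_Task 6=26) = 29; EF_Task 7 = 29+13 = 42
Expected project duration μ = 42 days. Critical path: Task 2 → Task 4 → Task 7.

Variance along critical path = 0.111 + 1.778 + 1.778 = 3.667; σ = √3.667 = 1.915 days.
Z = (44 − 42) / 1.915 = 1.044
P(T ≤ 44) = Φ(1.044) ≈ 0.852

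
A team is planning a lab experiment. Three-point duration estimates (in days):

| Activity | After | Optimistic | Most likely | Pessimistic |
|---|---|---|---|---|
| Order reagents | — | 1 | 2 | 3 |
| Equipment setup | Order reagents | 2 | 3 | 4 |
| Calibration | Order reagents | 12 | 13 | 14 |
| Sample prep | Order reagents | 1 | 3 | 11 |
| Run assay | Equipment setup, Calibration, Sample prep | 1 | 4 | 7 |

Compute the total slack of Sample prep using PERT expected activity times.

te_Order reagents = (1 + 4·2 + 3)/6 = 12/6 = 2
te_Equipment setup = (2 + 4·3 + 4)/6 = 18/6 = 3
te_Calibration = (12 + 4·13 + 14)/6 = 78/6 = 13
te_Sample prep = (1 + 4·3 + 11)/6 = 24/6 = 4
te_Run assay = (1 + 4·4 + 7)/6 = 24/6 = 4

Forward pass:
ES_Order reagents = 0; EF_Order reagents = 2
ES_Equipment setup = 2; EF_Equipment setup = 2+3 = 5
ES_Calibration = 2; EF_Calibration = 2+13 = 15
ES_Sample prep = 2; EF_Sample prep = 2+4 = 6
ES_Run assay = max(EF_Equipment setup=5, EF_Calibration=15, EF_Sample prep=6) = 15; EF_Run assay = 15+4 = 19
Expected project duration μ = 19 days. Critical path: Order reagents → Calibration → Run assay.

Backward pass:
LF_Run assay = 19; LS_Run assay = 19−4 = 15
LF_Sample prep = LS_Run assay = 15; LS_Sample prep = 15−4 = 11
LF_Calibration = LS_Run assay = 15; LS_Calibration = 15−13 = 2
LF_Equipment setup = LS_Run assay = 15; LS_Equipment setup = 15−3 = 12
LF_Order reagents = min(LS_Equipment setup=12, LS_Calibration=2, LS_Sample prep=11) = 2; LS_Order reagents = 2−2 = 0
Slack_Sample prep = LS_Sample prep − ES_Sample prep = 11 − 2 = 9

9 days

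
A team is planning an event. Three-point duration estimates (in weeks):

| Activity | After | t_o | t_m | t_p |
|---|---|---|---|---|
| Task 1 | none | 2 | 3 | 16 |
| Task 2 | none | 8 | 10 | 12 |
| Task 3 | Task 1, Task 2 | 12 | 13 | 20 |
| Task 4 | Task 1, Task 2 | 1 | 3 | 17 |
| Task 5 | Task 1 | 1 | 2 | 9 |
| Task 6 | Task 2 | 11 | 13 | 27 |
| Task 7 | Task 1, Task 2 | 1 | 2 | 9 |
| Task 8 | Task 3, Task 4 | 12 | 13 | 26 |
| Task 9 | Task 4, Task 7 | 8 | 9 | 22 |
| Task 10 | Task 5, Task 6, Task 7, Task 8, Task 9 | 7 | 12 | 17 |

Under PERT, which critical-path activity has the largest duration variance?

te_Task 1 = (2 + 4·3 + 16)/6 = 30/6 = 5; σ²_Task 1 = ((16−2)/6)² = 5.444
te_Task 2 = (8 + 4·10 + 12)/6 = 60/6 = 10; σ²_Task 2 = ((12−8)/6)² = 0.444
te_Task 3 = (12 + 4·13 + 20)/6 = 84/6 = 14; σ²_Task 3 = ((20−12)/6)² = 1.778
te_Task 4 = (1 + 4·3 + 17)/6 = 30/6 = 5; σ²_Task 4 = ((17−1)/6)² = 7.111
te_Task 5 = (1 + 4·2 + 9)/6 = 18/6 = 3; σ²_Task 5 = ((9−1)/6)² = 1.778
te_Task 6 = (11 + 4·13 + 27)/6 = 90/6 = 15; σ²_Task 6 = ((27−11)/6)² = 7.111
te_Task 7 = (1 + 4·2 + 9)/6 = 18/6 = 3; σ²_Task 7 = ((9−1)/6)² = 1.778
te_Task 8 = (12 + 4·13 + 26)/6 = 90/6 = 15; σ²_Task 8 = ((26−12)/6)² = 5.444
te_Task 9 = (8 + 4·9 + 22)/6 = 66/6 = 11; σ²_Task 9 = ((22−8)/6)² = 5.444
te_Task 10 = (7 + 4·12 + 17)/6 = 72/6 = 12; σ²_Task 10 = ((17−7)/6)² = 2.778

Forward pass:
ES_Task 1 = 0; EF_Task 1 = 5
ES_Task 2 = 0; EF_Task 2 = 10
ES_Task 3 = max(EF_Task 1=5, EF_Task 2=10) = 10; EF_Task 3 = 10+14 = 24
ES_Task 4 = max(EF_Task 1=5, EF_Task 2=10) = 10; EF_Task 4 = 10+5 = 15
ES_Task 5 = 5; EF_Task 5 = 5+3 = 8
ES_Task 6 = 10; EF_Task 6 = 10+15 = 25
ES_Task 7 = max(EF_Task 1=5, EF_Task 2=10) = 10; EF_Task 7 = 10+3 = 13
ES_Task 8 = max(EF_Task 3=24, EF_Task 4=15) = 24; EF_Task 8 = 24+15 = 39
ES_Task 9 = max(EF_Task 4=15, EF_Task 7=13) = 15; EF_Task 9 = 15+11 = 26
ES_Task 10 = max(EF_Task 5=8, EF_Task 6=25, EF_Task 7=13, EF_Task 8=39, EF_Task 9=26) = 39; EF_Task 10 = 39+12 = 51
Expected project duration μ = 51 weeks. Critical path: Task 2 → Task 3 → Task 8 → Task 10.

Variances on critical path: σ²_Task 2=0.444, σ²_Task 3=1.778, σ²_Task 8=5.444, σ²_Task 10=2.778.
Largest is σ²_Task 8 = 5.444.

Task 8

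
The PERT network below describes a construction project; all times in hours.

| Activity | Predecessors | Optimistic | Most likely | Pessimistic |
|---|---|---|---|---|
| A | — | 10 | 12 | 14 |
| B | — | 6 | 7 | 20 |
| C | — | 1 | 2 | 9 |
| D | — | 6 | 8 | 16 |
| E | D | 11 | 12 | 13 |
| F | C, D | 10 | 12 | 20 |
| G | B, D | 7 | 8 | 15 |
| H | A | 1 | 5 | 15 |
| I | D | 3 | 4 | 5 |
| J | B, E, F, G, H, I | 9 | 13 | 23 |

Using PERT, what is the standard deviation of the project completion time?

3.32 hours

te_A = (10 + 4·12 + 14)/6 = 72/6 = 12; σ²_A = ((14−10)/6)² = 0.444
te_B = (6 + 4·7 + 20)/6 = 54/6 = 9; σ²_B = ((20−6)/6)² = 5.444
te_C = (1 + 4·2 + 9)/6 = 18/6 = 3; σ²_C = ((9−1)/6)² = 1.778
te_D = (6 + 4·8 + 16)/6 = 54/6 = 9; σ²_D = ((16−6)/6)² = 2.778
te_E = (11 + 4·12 + 13)/6 = 72/6 = 12; σ²_E = ((13−11)/6)² = 0.111
te_F = (10 + 4·12 + 20)/6 = 78/6 = 13; σ²_F = ((20−10)/6)² = 2.778
te_G = (7 + 4·8 + 15)/6 = 54/6 = 9; σ²_G = ((15−7)/6)² = 1.778
te_H = (1 + 4·5 + 15)/6 = 36/6 = 6; σ²_H = ((15−1)/6)² = 5.444
te_I = (3 + 4·4 + 5)/6 = 24/6 = 4; σ²_I = ((5−3)/6)² = 0.111
te_J = (9 + 4·13 + 23)/6 = 84/6 = 14; σ²_J = ((23−9)/6)² = 5.444

Forward pass:
ES_A = 0; EF_A = 12
ES_B = 0; EF_B = 9
ES_C = 0; EF_C = 3
ES_D = 0; EF_D = 9
ES_E = 9; EF_E = 9+12 = 21
ES_F = max(EF_C=3, EF_D=9) = 9; EF_F = 9+13 = 22
ES_G = max(EF_B=9, EF_D=9) = 9; EF_G = 9+9 = 18
ES_H = 12; EF_H = 12+6 = 18
ES_I = 9; EF_I = 9+4 = 13
ES_J = max(EF_B=9, EF_E=21, EF_F=22, EF_G=18, EF_H=18, EF_I=13) = 22; EF_J = 22+14 = 36
Expected project duration μ = 36 hours. Critical path: D → F → J.

Variance along critical path = 2.778 + 2.778 + 5.444 = 11.000
σ = √11.000 = 3.317 hours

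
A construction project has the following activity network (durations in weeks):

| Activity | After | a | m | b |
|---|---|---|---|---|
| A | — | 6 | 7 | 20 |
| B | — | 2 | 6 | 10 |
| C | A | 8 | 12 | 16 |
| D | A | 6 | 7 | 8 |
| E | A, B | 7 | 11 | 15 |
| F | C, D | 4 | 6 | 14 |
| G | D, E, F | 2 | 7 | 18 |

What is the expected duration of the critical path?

36 weeks

te_A = (6 + 4·7 + 20)/6 = 54/6 = 9
te_B = (2 + 4·6 + 10)/6 = 36/6 = 6
te_C = (8 + 4·12 + 16)/6 = 72/6 = 12
te_D = (6 + 4·7 + 8)/6 = 42/6 = 7
te_E = (7 + 4·11 + 15)/6 = 66/6 = 11
te_F = (4 + 4·6 + 14)/6 = 42/6 = 7
te_G = (2 + 4·7 + 18)/6 = 48/6 = 8

Forward pass:
ES_A = 0; EF_A = 9
ES_B = 0; EF_B = 6
ES_C = 9; EF_C = 9+12 = 21
ES_D = 9; EF_D = 9+7 = 16
ES_E = max(EF_A=9, EF_B=6) = 9; EF_E = 9+11 = 20
ES_F = max(EF_C=21, EF_D=16) = 21; EF_F = 21+7 = 28
ES_G = max(EF_D=16, EF_E=20, EF_F=28) = 28; EF_G = 28+8 = 36
Expected project duration μ = 36 weeks. Critical path: A → C → F → G.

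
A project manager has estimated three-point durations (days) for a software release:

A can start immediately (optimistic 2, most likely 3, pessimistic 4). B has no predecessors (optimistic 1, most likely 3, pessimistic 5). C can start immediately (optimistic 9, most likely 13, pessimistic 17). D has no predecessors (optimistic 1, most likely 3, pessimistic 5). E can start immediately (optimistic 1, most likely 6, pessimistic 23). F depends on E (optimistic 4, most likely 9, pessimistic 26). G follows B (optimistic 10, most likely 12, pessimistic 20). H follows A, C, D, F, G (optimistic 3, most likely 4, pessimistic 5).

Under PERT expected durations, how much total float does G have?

te_A = (2 + 4·3 + 4)/6 = 18/6 = 3
te_B = (1 + 4·3 + 5)/6 = 18/6 = 3
te_C = (9 + 4·13 + 17)/6 = 78/6 = 13
te_D = (1 + 4·3 + 5)/6 = 18/6 = 3
te_E = (1 + 4·6 + 23)/6 = 48/6 = 8
te_F = (4 + 4·9 + 26)/6 = 66/6 = 11
te_G = (10 + 4·12 + 20)/6 = 78/6 = 13
te_H = (3 + 4·4 + 5)/6 = 24/6 = 4

Forward pass:
ES_A = 0; EF_A = 3
ES_B = 0; EF_B = 3
ES_C = 0; EF_C = 13
ES_D = 0; EF_D = 3
ES_E = 0; EF_E = 8
ES_F = 8; EF_F = 8+11 = 19
ES_G = 3; EF_G = 3+13 = 16
ES_H = max(EF_A=3, EF_C=13, EF_D=3, EF_F=19, EF_G=16) = 19; EF_H = 19+4 = 23
Expected project duration μ = 23 days. Critical path: E → F → H.

Backward pass:
LF_H = 23; LS_H = 23−4 = 19
LF_G = LS_H = 19; LS_G = 19−13 = 6
LF_F = LS_H = 19; LS_F = 19−11 = 8
LF_E = LS_F = 8; LS_E = 8−8 = 0
LF_D = LS_H = 19; LS_D = 19−3 = 16
LF_C = LS_H = 19; LS_C = 19−13 = 6
LF_B = LS_G = 6; LS_B = 6−3 = 3
LF_A = LS_H = 19; LS_A = 19−3 = 16
Slack_G = LS_G − ES_G = 6 − 3 = 3

3 days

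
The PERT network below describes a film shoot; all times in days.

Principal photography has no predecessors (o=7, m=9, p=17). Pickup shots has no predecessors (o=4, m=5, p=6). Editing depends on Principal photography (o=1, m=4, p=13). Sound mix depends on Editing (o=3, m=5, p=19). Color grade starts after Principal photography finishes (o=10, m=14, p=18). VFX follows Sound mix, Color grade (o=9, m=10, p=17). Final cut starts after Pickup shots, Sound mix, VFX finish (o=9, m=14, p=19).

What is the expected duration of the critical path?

49 days

te_Principal photography = (7 + 4·9 + 17)/6 = 60/6 = 10
te_Pickup shots = (4 + 4·5 + 6)/6 = 30/6 = 5
te_Editing = (1 + 4·4 + 13)/6 = 30/6 = 5
te_Sound mix = (3 + 4·5 + 19)/6 = 42/6 = 7
te_Color grade = (10 + 4·14 + 18)/6 = 84/6 = 14
te_VFX = (9 + 4·10 + 17)/6 = 66/6 = 11
te_Final cut = (9 + 4·14 + 19)/6 = 84/6 = 14

Forward pass:
ES_Principal photography = 0; EF_Principal photography = 10
ES_Pickup shots = 0; EF_Pickup shots = 5
ES_Editing = 10; EF_Editing = 10+5 = 15
ES_Sound mix = 15; EF_Sound mix = 15+7 = 22
ES_Color grade = 10; EF_Color grade = 10+14 = 24
ES_VFX = max(EF_Sound mix=22, EF_Color grade=24) = 24; EF_VFX = 24+11 = 35
ES_Final cut = max(EF_Pickup shots=5, EF_Sound mix=22, EF_VFX=35) = 35; EF_Final cut = 35+14 = 49
Expected project duration μ = 49 days. Critical path: Principal photography → Color grade → VFX → Final cut.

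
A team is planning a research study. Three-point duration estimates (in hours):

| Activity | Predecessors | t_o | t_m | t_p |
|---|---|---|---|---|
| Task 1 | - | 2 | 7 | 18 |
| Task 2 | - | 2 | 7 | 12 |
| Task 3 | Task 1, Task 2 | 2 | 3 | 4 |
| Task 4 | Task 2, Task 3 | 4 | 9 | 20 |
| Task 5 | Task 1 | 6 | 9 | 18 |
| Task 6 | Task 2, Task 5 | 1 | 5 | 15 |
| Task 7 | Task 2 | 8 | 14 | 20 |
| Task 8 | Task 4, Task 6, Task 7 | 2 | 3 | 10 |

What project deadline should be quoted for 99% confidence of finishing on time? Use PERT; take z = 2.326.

te_Task 1 = (2 + 4·7 + 18)/6 = 48/6 = 8; σ²_Task 1 = ((18−2)/6)² = 7.111
te_Task 2 = (2 + 4·7 + 12)/6 = 42/6 = 7; σ²_Task 2 = ((12−2)/6)² = 2.778
te_Task 3 = (2 + 4·3 + 4)/6 = 18/6 = 3; σ²_Task 3 = ((4−2)/6)² = 0.111
te_Task 4 = (4 + 4·9 + 20)/6 = 60/6 = 10; σ²_Task 4 = ((20−4)/6)² = 7.111
te_Task 5 = (6 + 4·9 + 18)/6 = 60/6 = 10; σ²_Task 5 = ((18−6)/6)² = 4.000
te_Task 6 = (1 + 4·5 + 15)/6 = 36/6 = 6; σ²_Task 6 = ((15−1)/6)² = 5.444
te_Task 7 = (8 + 4·14 + 20)/6 = 84/6 = 14; σ²_Task 7 = ((20−8)/6)² = 4.000
te_Task 8 = (2 + 4·3 + 10)/6 = 24/6 = 4; σ²_Task 8 = ((10−2)/6)² = 1.778

Forward pass:
ES_Task 1 = 0; EF_Task 1 = 8
ES_Task 2 = 0; EF_Task 2 = 7
ES_Task 3 = max(EF_Task 1=8, EF_Task 2=7) = 8; EF_Task 3 = 8+3 = 11
ES_Task 4 = max(EF_Task 2=7, EF_Task 3=11) = 11; EF_Task 4 = 11+10 = 21
ES_Task 5 = 8; EF_Task 5 = 8+10 = 18
ES_Task 6 = max(EF_Task 2=7, EF_Task 5=18) = 18; EF_Task 6 = 18+6 = 24
ES_Task 7 = 7; EF_Task 7 = 7+14 = 21
ES_Task 8 = max(EF_Task 4=21, EF_Task 6=24, EF_Task 7=21) = 24; EF_Task 8 = 24+4 = 28
Expected project duration μ = 28 hours. Critical path: Task 1 → Task 5 → Task 6 → Task 8.

Variance along critical path = 7.111 + 4.000 + 5.444 + 1.778 = 18.333; σ = 4.282 hours.
D = μ + z·σ = 28 + 2.326·4.282 = 38.0 hours

38.0 hours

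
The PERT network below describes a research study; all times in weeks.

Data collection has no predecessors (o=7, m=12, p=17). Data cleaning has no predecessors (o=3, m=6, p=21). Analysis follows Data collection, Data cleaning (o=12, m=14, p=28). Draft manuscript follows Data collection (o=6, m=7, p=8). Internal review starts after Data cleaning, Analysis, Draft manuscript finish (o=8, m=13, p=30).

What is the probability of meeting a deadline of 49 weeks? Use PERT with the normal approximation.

te_Data collection = (7 + 4·12 + 17)/6 = 72/6 = 12; σ²_Data collection = ((17−7)/6)² = 2.778
te_Data cleaning = (3 + 4·6 + 21)/6 = 48/6 = 8; σ²_Data cleaning = ((21−3)/6)² = 9.000
te_Analysis = (12 + 4·14 + 28)/6 = 96/6 = 16; σ²_Analysis = ((28−12)/6)² = 7.111
te_Draft manuscript = (6 + 4·7 + 8)/6 = 42/6 = 7; σ²_Draft manuscript = ((8−6)/6)² = 0.111
te_Internal review = (8 + 4·13 + 30)/6 = 90/6 = 15; σ²_Internal review = ((30−8)/6)² = 13.444

Forward pass:
ES_Data collection = 0; EF_Data collection = 12
ES_Data cleaning = 0; EF_Data cleaning = 8
ES_Analysis = max(EF_Data collection=12, EF_Data cleaning=8) = 12; EF_Analysis = 12+16 = 28
ES_Draft manuscript = 12; EF_Draft manuscript = 12+7 = 19
ES_Internal review = max(EF_Data cleaning=8, EF_Analysis=28, EF_Draft manuscript=19) = 28; EF_Internal review = 28+15 = 43
Expected project duration μ = 43 weeks. Critical path: Data collection → Analysis → Internal review.

Variance along critical path = 2.778 + 7.111 + 13.444 = 23.333; σ = √23.333 = 4.830 weeks.
Z = (49 − 43) / 4.830 = 1.242
P(T ≤ 49) = Φ(1.242) ≈ 0.893

0.893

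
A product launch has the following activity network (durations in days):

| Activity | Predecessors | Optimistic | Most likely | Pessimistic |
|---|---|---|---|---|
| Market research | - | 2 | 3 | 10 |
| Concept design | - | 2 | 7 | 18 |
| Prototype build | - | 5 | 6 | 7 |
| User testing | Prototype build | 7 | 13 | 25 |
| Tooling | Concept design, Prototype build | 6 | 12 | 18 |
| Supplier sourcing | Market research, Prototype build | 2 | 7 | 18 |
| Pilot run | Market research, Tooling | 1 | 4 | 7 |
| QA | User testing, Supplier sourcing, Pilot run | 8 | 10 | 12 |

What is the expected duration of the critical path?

te_Market research = (2 + 4·3 + 10)/6 = 24/6 = 4
te_Concept design = (2 + 4·7 + 18)/6 = 48/6 = 8
te_Prototype build = (5 + 4·6 + 7)/6 = 36/6 = 6
te_User testing = (7 + 4·13 + 25)/6 = 84/6 = 14
te_Tooling = (6 + 4·12 + 18)/6 = 72/6 = 12
te_Supplier sourcing = (2 + 4·7 + 18)/6 = 48/6 = 8
te_Pilot run = (1 + 4·4 + 7)/6 = 24/6 = 4
te_QA = (8 + 4·10 + 12)/6 = 60/6 = 10

Forward pass:
ES_Market research = 0; EF_Market research = 4
ES_Concept design = 0; EF_Concept design = 8
ES_Prototype build = 0; EF_Prototype build = 6
ES_User testing = 6; EF_User testing = 6+14 = 20
ES_Tooling = max(EF_Concept design=8, EF_Prototype build=6) = 8; EF_Tooling = 8+12 = 20
ES_Supplier sourcing = max(EF_Market research=4, EF_Prototype build=6) = 6; EF_Supplier sourcing = 6+8 = 14
ES_Pilot run = max(EF_Market research=4, EF_Tooling=20) = 20; EF_Pilot run = 20+4 = 24
ES_QA = max(EF_User testing=20, EF_Supplier sourcing=14, EF_Pilot run=24) = 24; EF_QA = 24+10 = 34
Expected project duration μ = 34 days. Critical path: Concept design → Tooling → Pilot run → QA.

34 days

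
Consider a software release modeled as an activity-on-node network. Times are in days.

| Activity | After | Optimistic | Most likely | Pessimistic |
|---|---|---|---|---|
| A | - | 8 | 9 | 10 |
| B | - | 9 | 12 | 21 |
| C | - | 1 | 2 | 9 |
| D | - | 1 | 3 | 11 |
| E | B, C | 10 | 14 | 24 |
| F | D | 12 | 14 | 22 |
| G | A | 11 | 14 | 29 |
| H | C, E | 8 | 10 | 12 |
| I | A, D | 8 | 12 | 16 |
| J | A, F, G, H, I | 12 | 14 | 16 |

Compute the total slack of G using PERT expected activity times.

te_A = (8 + 4·9 + 10)/6 = 54/6 = 9
te_B = (9 + 4·12 + 21)/6 = 78/6 = 13
te_C = (1 + 4·2 + 9)/6 = 18/6 = 3
te_D = (1 + 4·3 + 11)/6 = 24/6 = 4
te_E = (10 + 4·14 + 24)/6 = 90/6 = 15
te_F = (12 + 4·14 + 22)/6 = 90/6 = 15
te_G = (11 + 4·14 + 29)/6 = 96/6 = 16
te_H = (8 + 4·10 + 12)/6 = 60/6 = 10
te_I = (8 + 4·12 + 16)/6 = 72/6 = 12
te_J = (12 + 4·14 + 16)/6 = 84/6 = 14

Forward pass:
ES_A = 0; EF_A = 9
ES_B = 0; EF_B = 13
ES_C = 0; EF_C = 3
ES_D = 0; EF_D = 4
ES_E = max(EF_B=13, EF_C=3) = 13; EF_E = 13+15 = 28
ES_F = 4; EF_F = 4+15 = 19
ES_G = 9; EF_G = 9+16 = 25
ES_H = max(EF_C=3, EF_E=28) = 28; EF_H = 28+10 = 38
ES_I = max(EF_A=9, EF_D=4) = 9; EF_I = 9+12 = 21
ES_J = max(EF_A=9, EF_F=19, EF_G=25, EF_H=38, EF_I=21) = 38; EF_J = 38+14 = 52
Expected project duration μ = 52 days. Critical path: B → E → H → J.

Backward pass:
LF_J = 52; LS_J = 52−14 = 38
LF_I = LS_J = 38; LS_I = 38−12 = 26
LF_H = LS_J = 38; LS_H = 38−10 = 28
LF_G = LS_J = 38; LS_G = 38−16 = 22
LF_F = LS_J = 38; LS_F = 38−15 = 23
LF_E = LS_H = 28; LS_E = 28−15 = 13
LF_D = min(LS_F=23, LS_I=26) = 23; LS_D = 23−4 = 19
LF_C = min(LS_E=13, LS_H=28) = 13; LS_C = 13−3 = 10
LF_B = LS_E = 13; LS_B = 13−13 = 0
LF_A = min(LS_G=22, LS_I=26, LS_J=38) = 22; LS_A = 22−9 = 13
Slack_G = LS_G − ES_G = 22 − 9 = 13

13 days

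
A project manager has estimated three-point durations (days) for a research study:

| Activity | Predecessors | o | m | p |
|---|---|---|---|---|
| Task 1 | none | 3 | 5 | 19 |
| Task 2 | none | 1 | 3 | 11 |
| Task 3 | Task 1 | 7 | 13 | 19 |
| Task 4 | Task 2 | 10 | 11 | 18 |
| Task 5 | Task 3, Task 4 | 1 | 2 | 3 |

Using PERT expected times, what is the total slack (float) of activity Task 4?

4 days

te_Task 1 = (3 + 4·5 + 19)/6 = 42/6 = 7
te_Task 2 = (1 + 4·3 + 11)/6 = 24/6 = 4
te_Task 3 = (7 + 4·13 + 19)/6 = 78/6 = 13
te_Task 4 = (10 + 4·11 + 18)/6 = 72/6 = 12
te_Task 5 = (1 + 4·2 + 3)/6 = 12/6 = 2

Forward pass:
ES_Task 1 = 0; EF_Task 1 = 7
ES_Task 2 = 0; EF_Task 2 = 4
ES_Task 3 = 7; EF_Task 3 = 7+13 = 20
ES_Task 4 = 4; EF_Task 4 = 4+12 = 16
ES_Task 5 = max(EF_Task 3=20, EF_Task 4=16) = 20; EF_Task 5 = 20+2 = 22
Expected project duration μ = 22 days. Critical path: Task 1 → Task 3 → Task 5.

Backward pass:
LF_Task 5 = 22; LS_Task 5 = 22−2 = 20
LF_Task 4 = LS_Task 5 = 20; LS_Task 4 = 20−12 = 8
LF_Task 3 = LS_Task 5 = 20; LS_Task 3 = 20−13 = 7
LF_Task 2 = LS_Task 4 = 8; LS_Task 2 = 8−4 = 4
LF_Task 1 = LS_Task 3 = 7; LS_Task 1 = 7−7 = 0
Slack_Task 4 = LS_Task 4 − ES_Task 4 = 8 − 4 = 4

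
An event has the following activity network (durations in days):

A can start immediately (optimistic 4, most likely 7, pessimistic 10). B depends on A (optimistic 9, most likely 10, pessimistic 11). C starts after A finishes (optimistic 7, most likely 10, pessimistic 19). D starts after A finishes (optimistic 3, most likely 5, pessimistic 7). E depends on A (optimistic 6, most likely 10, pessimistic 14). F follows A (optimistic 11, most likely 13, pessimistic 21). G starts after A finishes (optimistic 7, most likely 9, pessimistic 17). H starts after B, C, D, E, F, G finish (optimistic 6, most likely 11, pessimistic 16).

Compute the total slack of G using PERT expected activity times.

te_A = (4 + 4·7 + 10)/6 = 42/6 = 7
te_B = (9 + 4·10 + 11)/6 = 60/6 = 10
te_C = (7 + 4·10 + 19)/6 = 66/6 = 11
te_D = (3 + 4·5 + 7)/6 = 30/6 = 5
te_E = (6 + 4·10 + 14)/6 = 60/6 = 10
te_F = (11 + 4·13 + 21)/6 = 84/6 = 14
te_G = (7 + 4·9 + 17)/6 = 60/6 = 10
te_H = (6 + 4·11 + 16)/6 = 66/6 = 11

Forward pass:
ES_A = 0; EF_A = 7
ES_B = 7; EF_B = 7+10 = 17
ES_C = 7; EF_C = 7+11 = 18
ES_D = 7; EF_D = 7+5 = 12
ES_E = 7; EF_E = 7+10 = 17
ES_F = 7; EF_F = 7+14 = 21
ES_G = 7; EF_G = 7+10 = 17
ES_H = max(EF_B=17, EF_C=18, EF_D=12, EF_E=17, EF_F=21, EF_G=17) = 21; EF_H = 21+11 = 32
Expected project duration μ = 32 days. Critical path: A → F → H.

Backward pass:
LF_H = 32; LS_H = 32−11 = 21
LF_G = LS_H = 21; LS_G = 21−10 = 11
LF_F = LS_H = 21; LS_F = 21−14 = 7
LF_E = LS_H = 21; LS_E = 21−10 = 11
LF_D = LS_H = 21; LS_D = 21−5 = 16
LF_C = LS_H = 21; LS_C = 21−11 = 10
LF_B = LS_H = 21; LS_B = 21−10 = 11
LF_A = min(LS_B=11, LS_C=10, LS_D=16, LS_E=11, LS_F=7, LS_G=11) = 7; LS_A = 7−7 = 0
Slack_G = LS_G − ES_G = 11 − 7 = 4

4 days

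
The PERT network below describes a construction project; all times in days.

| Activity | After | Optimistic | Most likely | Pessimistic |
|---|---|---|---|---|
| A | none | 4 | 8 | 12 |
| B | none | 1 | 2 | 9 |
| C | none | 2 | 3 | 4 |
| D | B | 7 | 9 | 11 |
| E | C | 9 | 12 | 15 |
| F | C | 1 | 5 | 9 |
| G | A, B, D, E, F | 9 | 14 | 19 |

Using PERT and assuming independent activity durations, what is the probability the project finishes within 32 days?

0.936

te_A = (4 + 4·8 + 12)/6 = 48/6 = 8; σ²_A = ((12−4)/6)² = 1.778
te_B = (1 + 4·2 + 9)/6 = 18/6 = 3; σ²_B = ((9−1)/6)² = 1.778
te_C = (2 + 4·3 + 4)/6 = 18/6 = 3; σ²_C = ((4−2)/6)² = 0.111
te_D = (7 + 4·9 + 11)/6 = 54/6 = 9; σ²_D = ((11−7)/6)² = 0.444
te_E = (9 + 4·12 + 15)/6 = 72/6 = 12; σ²_E = ((15−9)/6)² = 1.000
te_F = (1 + 4·5 + 9)/6 = 30/6 = 5; σ²_F = ((9−1)/6)² = 1.778
te_G = (9 + 4·14 + 19)/6 = 84/6 = 14; σ²_G = ((19−9)/6)² = 2.778

Forward pass:
ES_A = 0; EF_A = 8
ES_B = 0; EF_B = 3
ES_C = 0; EF_C = 3
ES_D = 3; EF_D = 3+9 = 12
ES_E = 3; EF_E = 3+12 = 15
ES_F = 3; EF_F = 3+5 = 8
ES_G = max(EF_A=8, EF_B=3, EF_D=12, EF_E=15, EF_F=8) = 15; EF_G = 15+14 = 29
Expected project duration μ = 29 days. Critical path: C → E → G.

Variance along critical path = 0.111 + 1.000 + 2.778 = 3.889; σ = √3.889 = 1.972 days.
Z = (32 − 29) / 1.972 = 1.521
P(T ≤ 32) = Φ(1.521) ≈ 0.936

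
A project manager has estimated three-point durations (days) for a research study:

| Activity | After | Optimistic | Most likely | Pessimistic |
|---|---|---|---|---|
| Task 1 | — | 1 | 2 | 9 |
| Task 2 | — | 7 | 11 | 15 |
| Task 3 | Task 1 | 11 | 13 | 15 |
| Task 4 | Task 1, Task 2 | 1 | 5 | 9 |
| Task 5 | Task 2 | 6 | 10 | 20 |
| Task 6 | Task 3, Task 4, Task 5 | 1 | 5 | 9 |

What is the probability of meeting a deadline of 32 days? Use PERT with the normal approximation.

te_Task 1 = (1 + 4·2 + 9)/6 = 18/6 = 3; σ²_Task 1 = ((9−1)/6)² = 1.778
te_Task 2 = (7 + 4·11 + 15)/6 = 66/6 = 11; σ²_Task 2 = ((15−7)/6)² = 1.778
te_Task 3 = (11 + 4·13 + 15)/6 = 78/6 = 13; σ²_Task 3 = ((15−11)/6)² = 0.444
te_Task 4 = (1 + 4·5 + 9)/6 = 30/6 = 5; σ²_Task 4 = ((9−1)/6)² = 1.778
te_Task 5 = (6 + 4·10 + 20)/6 = 66/6 = 11; σ²_Task 5 = ((20−6)/6)² = 5.444
te_Task 6 = (1 + 4·5 + 9)/6 = 30/6 = 5; σ²_Task 6 = ((9−1)/6)² = 1.778

Forward pass:
ES_Task 1 = 0; EF_Task 1 = 3
ES_Task 2 = 0; EF_Task 2 = 11
ES_Task 3 = 3; EF_Task 3 = 3+13 = 16
ES_Task 4 = max(EF_Task 1=3, EF_Task 2=11) = 11; EF_Task 4 = 11+5 = 16
ES_Task 5 = 11; EF_Task 5 = 11+11 = 22
ES_Task 6 = max(EF_Task 3=16, EF_Task 4=16, EF_Task 5=22) = 22; EF_Task 6 = 22+5 = 27
Expected project duration μ = 27 days. Critical path: Task 2 → Task 5 → Task 6.

Variance along critical path = 1.778 + 5.444 + 1.778 = 9.000; σ = √9.000 = 3.000 days.
Z = (32 − 27) / 3.000 = 1.667
P(T ≤ 32) = Φ(1.667) ≈ 0.952

0.952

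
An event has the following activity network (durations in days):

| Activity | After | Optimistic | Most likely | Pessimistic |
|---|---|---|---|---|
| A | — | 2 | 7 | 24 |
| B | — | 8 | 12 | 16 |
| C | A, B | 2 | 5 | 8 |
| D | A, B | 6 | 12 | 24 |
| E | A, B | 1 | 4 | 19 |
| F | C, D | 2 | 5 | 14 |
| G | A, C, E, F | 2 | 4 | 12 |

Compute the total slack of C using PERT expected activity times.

te_A = (2 + 4·7 + 24)/6 = 54/6 = 9
te_B = (8 + 4·12 + 16)/6 = 72/6 = 12
te_C = (2 + 4·5 + 8)/6 = 30/6 = 5
te_D = (6 + 4·12 + 24)/6 = 78/6 = 13
te_E = (1 + 4·4 + 19)/6 = 36/6 = 6
te_F = (2 + 4·5 + 14)/6 = 36/6 = 6
te_G = (2 + 4·4 + 12)/6 = 30/6 = 5

Forward pass:
ES_A = 0; EF_A = 9
ES_B = 0; EF_B = 12
ES_C = max(EF_A=9, EF_B=12) = 12; EF_C = 12+5 = 17
ES_D = max(EF_A=9, EF_B=12) = 12; EF_D = 12+13 = 25
ES_E = max(EF_A=9, EF_B=12) = 12; EF_E = 12+6 = 18
ES_F = max(EF_C=17, EF_D=25) = 25; EF_F = 25+6 = 31
ES_G = max(EF_A=9, EF_C=17, EF_E=18, EF_F=31) = 31; EF_G = 31+5 = 36
Expected project duration μ = 36 days. Critical path: B → D → F → G.

Backward pass:
LF_G = 36; LS_G = 36−5 = 31
LF_F = LS_G = 31; LS_F = 31−6 = 25
LF_E = LS_G = 31; LS_E = 31−6 = 25
LF_D = LS_F = 25; LS_D = 25−13 = 12
LF_C = min(LS_F=25, LS_G=31) = 25; LS_C = 25−5 = 20
LF_B = min(LS_C=20, LS_D=12, LS_E=25) = 12; LS_B = 12−12 = 0
LF_A = min(LS_C=20, LS_D=12, LS_E=25, LS_G=31) = 12; LS_A = 12−9 = 3
Slack_C = LS_C − ES_C = 20 − 12 = 8

8 days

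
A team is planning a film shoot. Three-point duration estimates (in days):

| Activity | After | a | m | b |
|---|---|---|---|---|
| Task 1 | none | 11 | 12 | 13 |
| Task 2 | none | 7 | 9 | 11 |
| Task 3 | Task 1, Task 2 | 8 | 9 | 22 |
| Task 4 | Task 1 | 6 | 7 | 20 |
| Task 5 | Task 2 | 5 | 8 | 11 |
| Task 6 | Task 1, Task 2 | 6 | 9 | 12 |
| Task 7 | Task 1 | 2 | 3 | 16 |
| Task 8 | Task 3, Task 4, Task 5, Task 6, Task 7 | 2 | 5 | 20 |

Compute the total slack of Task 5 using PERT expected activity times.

6 days

te_Task 1 = (11 + 4·12 + 13)/6 = 72/6 = 12
te_Task 2 = (7 + 4·9 + 11)/6 = 54/6 = 9
te_Task 3 = (8 + 4·9 + 22)/6 = 66/6 = 11
te_Task 4 = (6 + 4·7 + 20)/6 = 54/6 = 9
te_Task 5 = (5 + 4·8 + 11)/6 = 48/6 = 8
te_Task 6 = (6 + 4·9 + 12)/6 = 54/6 = 9
te_Task 7 = (2 + 4·3 + 16)/6 = 30/6 = 5
te_Task 8 = (2 + 4·5 + 20)/6 = 42/6 = 7

Forward pass:
ES_Task 1 = 0; EF_Task 1 = 12
ES_Task 2 = 0; EF_Task 2 = 9
ES_Task 3 = max(EF_Task 1=12, EF_Task 2=9) = 12; EF_Task 3 = 12+11 = 23
ES_Task 4 = 12; EF_Task 4 = 12+9 = 21
ES_Task 5 = 9; EF_Task 5 = 9+8 = 17
ES_Task 6 = max(EF_Task 1=12, EF_Task 2=9) = 12; EF_Task 6 = 12+9 = 21
ES_Task 7 = 12; EF_Task 7 = 12+5 = 17
ES_Task 8 = max(EF_Task 3=23, EF_Task 4=21, EF_Task 5=17, EF_Task 6=21, EF_Task 7=17) = 23; EF_Task 8 = 23+7 = 30
Expected project duration μ = 30 days. Critical path: Task 1 → Task 3 → Task 8.

Backward pass:
LF_Task 8 = 30; LS_Task 8 = 30−7 = 23
LF_Task 7 = LS_Task 8 = 23; LS_Task 7 = 23−5 = 18
LF_Task 6 = LS_Task 8 = 23; LS_Task 6 = 23−9 = 14
LF_Task 5 = LS_Task 8 = 23; LS_Task 5 = 23−8 = 15
LF_Task 4 = LS_Task 8 = 23; LS_Task 4 = 23−9 = 14
LF_Task 3 = LS_Task 8 = 23; LS_Task 3 = 23−11 = 12
LF_Task 2 = min(LS_Task 3=12, LS_Task 5=15, LS_Task 6=14) = 12; LS_Task 2 = 12−9 = 3
LF_Task 1 = min(LS_Task 3=12, LS_Task 4=14, LS_Task 6=14, LS_Task 7=18) = 12; LS_Task 1 = 12−12 = 0
Slack_Task 5 = LS_Task 5 − ES_Task 5 = 15 − 9 = 6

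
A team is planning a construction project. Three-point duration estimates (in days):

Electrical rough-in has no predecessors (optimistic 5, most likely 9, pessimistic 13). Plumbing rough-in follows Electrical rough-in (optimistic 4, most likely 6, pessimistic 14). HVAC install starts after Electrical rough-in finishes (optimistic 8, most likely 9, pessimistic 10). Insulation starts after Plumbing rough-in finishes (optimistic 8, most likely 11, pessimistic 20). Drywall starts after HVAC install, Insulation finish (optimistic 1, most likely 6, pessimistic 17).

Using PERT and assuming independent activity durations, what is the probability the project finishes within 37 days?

0.693

te_Electrical rough-in = (5 + 4·9 + 13)/6 = 54/6 = 9; σ²_Electrical rough-in = ((13−5)/6)² = 1.778
te_Plumbing rough-in = (4 + 4·6 + 14)/6 = 42/6 = 7; σ²_Plumbing rough-in = ((14−4)/6)² = 2.778
te_HVAC install = (8 + 4·9 + 10)/6 = 54/6 = 9; σ²_HVAC install = ((10−8)/6)² = 0.111
te_Insulation = (8 + 4·11 + 20)/6 = 72/6 = 12; σ²_Insulation = ((20−8)/6)² = 4.000
te_Drywall = (1 + 4·6 + 17)/6 = 42/6 = 7; σ²_Drywall = ((17−1)/6)² = 7.111

Forward pass:
ES_Electrical rough-in = 0; EF_Electrical rough-in = 9
ES_Plumbing rough-in = 9; EF_Plumbing rough-in = 9+7 = 16
ES_HVAC install = 9; EF_HVAC install = 9+9 = 18
ES_Insulation = 16; EF_Insulation = 16+12 = 28
ES_Drywall = max(EF_HVAC install=18, EF_Insulation=28) = 28; EF_Drywall = 28+7 = 35
Expected project duration μ = 35 days. Critical path: Electrical rough-in → Plumbing rough-in → Insulation → Drywall.

Variance along critical path = 1.778 + 2.778 + 4.000 + 7.111 = 15.667; σ = √15.667 = 3.958 days.
Z = (37 − 35) / 3.958 = 0.505
P(T ≤ 37) = Φ(0.505) ≈ 0.693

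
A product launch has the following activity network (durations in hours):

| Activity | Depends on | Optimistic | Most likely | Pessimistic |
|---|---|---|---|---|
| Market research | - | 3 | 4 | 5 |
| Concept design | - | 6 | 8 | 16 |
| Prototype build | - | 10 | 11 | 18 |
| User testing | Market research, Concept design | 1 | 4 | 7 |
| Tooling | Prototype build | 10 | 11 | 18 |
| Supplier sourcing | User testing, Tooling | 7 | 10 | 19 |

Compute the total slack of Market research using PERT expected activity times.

16 hours

te_Market research = (3 + 4·4 + 5)/6 = 24/6 = 4
te_Concept design = (6 + 4·8 + 16)/6 = 54/6 = 9
te_Prototype build = (10 + 4·11 + 18)/6 = 72/6 = 12
te_User testing = (1 + 4·4 + 7)/6 = 24/6 = 4
te_Tooling = (10 + 4·11 + 18)/6 = 72/6 = 12
te_Supplier sourcing = (7 + 4·10 + 19)/6 = 66/6 = 11

Forward pass:
ES_Market research = 0; EF_Market research = 4
ES_Concept design = 0; EF_Concept design = 9
ES_Prototype build = 0; EF_Prototype build = 12
ES_User testing = max(EF_Market research=4, EF_Concept design=9) = 9; EF_User testing = 9+4 = 13
ES_Tooling = 12; EF_Tooling = 12+12 = 24
ES_Supplier sourcing = max(EF_User testing=13, EF_Tooling=24) = 24; EF_Supplier sourcing = 24+11 = 35
Expected project duration μ = 35 hours. Critical path: Prototype build → Tooling → Supplier sourcing.

Backward pass:
LF_Supplier sourcing = 35; LS_Supplier sourcing = 35−11 = 24
LF_Tooling = LS_Supplier sourcing = 24; LS_Tooling = 24−12 = 12
LF_User testing = LS_Supplier sourcing = 24; LS_User testing = 24−4 = 20
LF_Prototype build = LS_Tooling = 12; LS_Prototype build = 12−12 = 0
LF_Concept design = LS_User testing = 20; LS_Concept design = 20−9 = 11
LF_Market research = LS_User testing = 20; LS_Market research = 20−4 = 16
Slack_Market research = LS_Market research − ES_Market research = 16 − 0 = 16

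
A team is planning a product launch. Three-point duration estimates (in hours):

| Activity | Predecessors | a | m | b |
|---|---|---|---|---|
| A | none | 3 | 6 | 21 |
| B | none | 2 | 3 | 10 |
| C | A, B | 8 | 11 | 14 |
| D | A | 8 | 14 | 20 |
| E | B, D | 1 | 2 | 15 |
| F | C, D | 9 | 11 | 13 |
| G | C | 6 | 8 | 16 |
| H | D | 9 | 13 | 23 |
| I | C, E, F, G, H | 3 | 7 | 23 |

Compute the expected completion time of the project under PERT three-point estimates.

te_A = (3 + 4·6 + 21)/6 = 48/6 = 8
te_B = (2 + 4·3 + 10)/6 = 24/6 = 4
te_C = (8 + 4·11 + 14)/6 = 66/6 = 11
te_D = (8 + 4·14 + 20)/6 = 84/6 = 14
te_E = (1 + 4·2 + 15)/6 = 24/6 = 4
te_F = (9 + 4·11 + 13)/6 = 66/6 = 11
te_G = (6 + 4·8 + 16)/6 = 54/6 = 9
te_H = (9 + 4·13 + 23)/6 = 84/6 = 14
te_I = (3 + 4·7 + 23)/6 = 54/6 = 9

Forward pass:
ES_A = 0; EF_A = 8
ES_B = 0; EF_B = 4
ES_C = max(EF_A=8, EF_B=4) = 8; EF_C = 8+11 = 19
ES_D = 8; EF_D = 8+14 = 22
ES_E = max(EF_B=4, EF_D=22) = 22; EF_E = 22+4 = 26
ES_F = max(EF_C=19, EF_D=22) = 22; EF_F = 22+11 = 33
ES_G = 19; EF_G = 19+9 = 28
ES_H = 22; EF_H = 22+14 = 36
ES_I = max(EF_C=19, EF_E=26, EF_F=33, EF_G=28, EF_H=36) = 36; EF_I = 36+9 = 45
Expected project duration μ = 45 hours. Critical path: A → D → H → I.

45 hours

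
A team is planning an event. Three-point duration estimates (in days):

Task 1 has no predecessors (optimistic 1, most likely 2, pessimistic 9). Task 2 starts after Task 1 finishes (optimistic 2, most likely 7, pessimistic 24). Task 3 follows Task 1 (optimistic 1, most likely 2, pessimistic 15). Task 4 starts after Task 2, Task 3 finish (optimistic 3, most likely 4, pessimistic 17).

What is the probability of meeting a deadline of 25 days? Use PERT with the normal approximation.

te_Task 1 = (1 + 4·2 + 9)/6 = 18/6 = 3; σ²_Task 1 = ((9−1)/6)² = 1.778
te_Task 2 = (2 + 4·7 + 24)/6 = 54/6 = 9; σ²_Task 2 = ((24−2)/6)² = 13.444
te_Task 3 = (1 + 4·2 + 15)/6 = 24/6 = 4; σ²_Task 3 = ((15−1)/6)² = 5.444
te_Task 4 = (3 + 4·4 + 17)/6 = 36/6 = 6; σ²_Task 4 = ((17−3)/6)² = 5.444

Forward pass:
ES_Task 1 = 0; EF_Task 1 = 3
ES_Task 2 = 3; EF_Task 2 = 3+9 = 12
ES_Task 3 = 3; EF_Task 3 = 3+4 = 7
ES_Task 4 = max(EF_Task 2=12, EF_Task 3=7) = 12; EF_Task 4 = 12+6 = 18
Expected project duration μ = 18 days. Critical path: Task 1 → Task 2 → Task 4.

Variance along critical path = 1.778 + 13.444 + 5.444 = 20.667; σ = √20.667 = 4.546 days.
Z = (25 − 18) / 4.546 = 1.540
P(T ≤ 25) = Φ(1.540) ≈ 0.938

0.938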